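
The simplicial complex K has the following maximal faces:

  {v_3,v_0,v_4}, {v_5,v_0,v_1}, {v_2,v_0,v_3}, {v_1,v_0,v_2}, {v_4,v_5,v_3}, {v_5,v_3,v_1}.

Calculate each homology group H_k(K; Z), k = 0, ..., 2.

H_0 = Z,  H_1 = Z,  H_2 = 0.

We work with the vertex ordering v_0 < v_1 < v_2 < v_3 < v_4 < v_5. The simplices of K, each written with vertices in increasing order, are:

  0-simplices (6): [v_0], [v_1], [v_2], [v_3], [v_4], [v_5]
  1-simplices (12): [v_0,v_1], [v_0,v_2], [v_0,v_3], [v_0,v_4], [v_0,v_5], [v_1,v_2], [v_1,v_3], [v_1,v_5], [v_2,v_3], [v_3,v_4], [v_3,v_5], [v_4,v_5]
  2-simplices (6): [v_0,v_1,v_2], [v_0,v_1,v_5], [v_0,v_2,v_3], [v_0,v_3,v_4], [v_1,v_3,v_5], [v_3,v_4,v_5]

so the chain groups are C_0 ≅ Z^6, C_1 ≅ Z^12, C_2 ≅ Z^6.

The boundary map ∂_1: C_1 → C_0 maps an edge to its endpoints' difference, ∂[p,q] = q − p. For instance
  ∂[v_3,v_4] = [v_4] − [v_3].
The resulting 6×12 matrix has rank 5, and its Smith normal form has invariant factors (1,1,1,1,1).

Boundary ∂_2: C_2 → C_1 acts by ∂[p,q,r] = [q,r] − [p,r] + [p,q]. For instance
  ∂[v_1,v_3,v_5] = [v_3,v_5] − [v_1,v_5] + [v_1,v_3],
  ∂[v_3,v_4,v_5] = [v_4,v_5] − [v_3,v_5] + [v_3,v_4].
The 12×6 boundary matrix has rank 6 and Smith normal form diag(1,1,1,1,1,1).

Reading off H_k = ker ∂_k / im ∂_{k+1}:

  H_0: rank C_0 − rank ∂_1 = 6 − 5 = 1, and the invariant factors of ∂_1 are all 1, so H_0 ≅ Z.
  H_1: rank ker ∂_1 − rank ∂_2 = (12 − 5) − 6 = 1, and the invariant factors of ∂_2 are all 1, so H_1 ≅ Z.
  H_2: rank ker ∂_2 − rank ∂_3 = (6 − 6) − 0 = 0, and there is no ∂_3, so H_2 ≅ 0.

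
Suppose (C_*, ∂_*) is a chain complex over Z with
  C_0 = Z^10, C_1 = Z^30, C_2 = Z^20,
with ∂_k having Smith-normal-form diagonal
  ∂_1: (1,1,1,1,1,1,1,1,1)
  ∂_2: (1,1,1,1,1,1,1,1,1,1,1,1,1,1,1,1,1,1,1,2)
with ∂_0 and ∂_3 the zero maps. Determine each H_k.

H_0 = Z,  H_1 = Z ⊕ Z/2Z,  H_2 = 0.

H_0: b_0 = 10 − 0 − 9 = 1; torsion from ∂_1 factors > 1: none. So H_0 = Z.
H_1: b_1 = 30 − 9 − 20 = 1; torsion from ∂_2 factors > 1: [2]. So H_1 = Z ⊕ Z/2Z.
H_2: b_2 = 20 − 20 − 0 = 0; torsion from ∂_3 factors > 1: none. So H_2 = 0.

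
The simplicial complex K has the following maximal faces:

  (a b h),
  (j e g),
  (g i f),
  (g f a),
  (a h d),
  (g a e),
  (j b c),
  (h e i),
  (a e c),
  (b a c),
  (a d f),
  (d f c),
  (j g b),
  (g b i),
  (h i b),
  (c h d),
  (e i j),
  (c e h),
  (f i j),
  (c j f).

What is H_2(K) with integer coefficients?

We work with the vertex ordering a < b < c < d < e < f < g < h < i < j. The simplices of K, each written with vertices in increasing order, are:

  0-simplices (10): a, b, c, d, e, f, g, h, i, j
  1-simplices (30): ab, ac, ad, ae, af, ag, ah, bc, bg, bh, bi, bj, cd, ce, cf, ch, cj, df, dh, eg, eh, ei, ej, fg, fi, fj, gi, gj, hi, ij
  2-simplices (20): abc, abh, ace, adf, adh, aeg, afg, bcj, bgi, bgj, bhi, cdf, cdh, ceh, cfj, egj, ehi, eij, fgi, fij

so the chain groups are C_0 ≅ Z^10, C_1 ≅ Z^30, C_2 ≅ Z^20.

Boundary ∂_1: C_1 → C_0 sends each edge [p,q] (with p < q) to q − p. For instance
  ∂ch = h − c.
The resulting 10×30 matrix has rank 9, and its Smith normal form has invariant factors (1,1,1,1,1,1,1,1,1).

∂_2: C_2 → C_1 maps a triangle to the signed sum of its edges. For instance
  ∂aeg = eg − ag + ae,
  ∂adf = df − af + ad.
The resulting 30×20 matrix has rank 20, and its Smith normal form has invariant factors (1,1,1,1,1,1,1,1,1,1,1,1,1,1,1,1,1,1,1,2).

From H_k ≅ ker(∂_k) / im(∂_{k+1}) we obtain:

  H_2: rank ker ∂_2 − rank ∂_3 = (20 − 20) − 0 = 0, and there is no ∂_3, so H_2 ≅ 0.

H_2 = 0.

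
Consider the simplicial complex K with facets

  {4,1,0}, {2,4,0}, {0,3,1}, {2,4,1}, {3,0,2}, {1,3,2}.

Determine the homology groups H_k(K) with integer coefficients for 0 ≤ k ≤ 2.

Order the vertices as 0 < 1 < 2 < 3 < 4. Listing each simplex with vertices in this order, K has dimension 2 with simplices:

  0-simplices (5): [0], [1], [2], [3], [4]
  1-simplices (9): [0,1], [0,2], [0,3], [0,4], [1,2], [1,3], [1,4], [2,3], [2,4]
  2-simplices (6): [0,1,3], [0,1,4], [0,2,3], [0,2,4], [1,2,3], [1,2,4]

Hence C_0 ≅ Z^5, C_1 ≅ Z^9, C_2 ≅ Z^6.

∂_1: C_1 → C_0 sends each edge [p,q] (with p < q) to q − p. For instance
  ∂[1,2] = [2] − [1].
The 5×9 boundary matrix has rank 4 and Smith normal form diag(1,1,1,1).

∂_2: C_2 → C_1 maps a triangle to the signed sum of its edges. For instance
  ∂[0,2,3] = [2,3] − [0,3] + [0,2],
  ∂[1,2,3] = [2,3] − [1,3] + [1,2].
As a 9×6 matrix over Z this has rank 5, with invariant factors (1,1,1,1,1).

Now H_k = ker ∂_k / im ∂_{k+1}, so:

  H_0: rank C_0 − rank ∂_1 = 5 − 4 = 1, and the invariant factors of ∂_1 are all 1, so H_0 = Z.
  H_1: rank ker ∂_1 − rank ∂_2 = (9 − 4) − 5 = 0, and the invariant factors of ∂_2 are all 1, so H_1 = 0.
  H_2: rank ker ∂_2 − rank ∂_3 = (6 − 5) − 0 = 1, and there is no ∂_3, so H_2 = Z.

H_0 ≅ Z,  H_1 = 0,  H_2 ≅ Z.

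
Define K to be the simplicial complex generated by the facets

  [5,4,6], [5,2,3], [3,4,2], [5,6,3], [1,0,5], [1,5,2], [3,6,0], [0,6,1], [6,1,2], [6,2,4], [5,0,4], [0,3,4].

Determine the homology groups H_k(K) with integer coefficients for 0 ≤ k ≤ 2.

We work with the vertex ordering 0 < 1 < 2 < 3 < 4 < 5 < 6. The simplices of K, each written with vertices in increasing order, are:

  0-simplices (7): [0], [1], [2], [3], [4], [5], [6]
  1-simplices (18): [0,1], [0,3], [0,4], [0,5], [0,6], [1,2], [1,5], [1,6], [2,3], [2,4], [2,5], [2,6], [3,4], [3,5], [3,6], [4,5], [4,6], [5,6]
  2-simplices (12): [0,1,5], [0,1,6], [0,3,4], [0,3,6], [0,4,5], [1,2,5], [1,2,6], [2,3,4], [2,3,5], [2,4,6], [3,5,6], [4,5,6]

giving chain groups C_0 ≅ Z^7, C_1 ≅ Z^18, C_2 ≅ Z^12.

∂_1: C_1 → C_0 sends each edge [p,q] (with p < q) to q − p.
The resulting 7×18 matrix has rank 6, and its Smith normal form has invariant factors (1,1,1,1,1,1).

∂_2: C_2 → C_1 acts by ∂[p,q,r] = [q,r] − [p,r] + [p,q]. For instance
  ∂[1,2,6] = [2,6] − [1,6] + [1,2],
  ∂[0,3,6] = [3,6] − [0,6] + [0,3].
The resulting 18×12 matrix has rank 12, and its Smith normal form has invariant factors (1,1,1,1,1,1,1,1,1,1,1,2).

Computing H_k = (kernel of ∂_k) / (image of ∂_{k+1}):

  H_0: rank C_0 − rank ∂_1 = 7 − 6 = 1, and the invariant factors of ∂_1 are all 1, so H_0 = Z.
  H_1: rank ker ∂_1 − rank ∂_2 = (18 − 6) − 12 = 0, and ∂_2 has invariant factor 2 > 1, so H_1 = Z/2.
  H_2: rank ker ∂_2 − rank ∂_3 = (12 − 12) − 0 = 0, and there is no ∂_3, so H_2 = 0.

(K is a triangulation of the real projective plane RP^2.)

H_0 ≅ Z,  H_1 ≅ Z/2,  H_2 = 0.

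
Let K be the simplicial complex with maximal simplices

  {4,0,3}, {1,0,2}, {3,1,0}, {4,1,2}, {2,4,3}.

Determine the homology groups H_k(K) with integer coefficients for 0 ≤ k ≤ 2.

H_0 ≅ Z,  H_1 ≅ Z,  H_2 = 0.

We work with the vertex ordering 0 < 1 < 2 < 3 < 4. The simplices of K, each written with vertices in increasing order, are:

  0-simplices (5): [0], [1], [2], [3], [4]
  1-simplices (10): [0,1], [0,2], [0,3], [0,4], [1,2], [1,3], [1,4], [2,3], [2,4], [3,4]
  2-simplices (5): [0,1,2], [0,1,3], [0,3,4], [1,2,4], [2,3,4]

Hence C_0 ≅ Z^5, C_1 ≅ Z^10, C_2 ≅ Z^5.

Boundary ∂_1: C_1 → C_0 maps an edge to its endpoints' difference, ∂[p,q] = q − p.
As a 5×10 matrix over Z this has rank 4, with invariant factors (1,1,1,1).

Boundary ∂_2: C_2 → C_1 acts by ∂[p,q,r] = [q,r] − [p,r] + [p,q]. For instance
  ∂[1,2,4] = [2,4] − [1,4] + [1,2],
  ∂[0,3,4] = [3,4] − [0,4] + [0,3].
As a 10×5 matrix over Z this has rank 5, with invariant factors (1,1,1,1,1).

Reading off H_k = ker ∂_k / im ∂_{k+1}:

  H_0: rank C_0 − rank ∂_1 = 5 − 4 = 1, and the invariant factors of ∂_1 are all 1, so H_0 ≅ Z.
  H_1: rank ker ∂_1 − rank ∂_2 = (10 − 4) − 5 = 1, and the invariant factors of ∂_2 are all 1, so H_1 ≅ Z.
  H_2: rank ker ∂_2 − rank ∂_3 = (5 − 5) − 0 = 0, and there is no ∂_3, so H_2 ≅ 0.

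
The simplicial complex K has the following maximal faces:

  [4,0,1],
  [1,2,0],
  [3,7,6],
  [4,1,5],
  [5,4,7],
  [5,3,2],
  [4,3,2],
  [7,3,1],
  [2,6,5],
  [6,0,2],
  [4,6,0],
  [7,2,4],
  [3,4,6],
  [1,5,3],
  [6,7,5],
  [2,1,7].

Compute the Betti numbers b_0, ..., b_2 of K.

Order the vertices as 0 < 1 < 2 < 3 < 4 < 5 < 6 < 7. Listing each simplex with vertices in this order, K has dimension 2 with simplices:

  0-simplices (8): [0], [1], [2], [3], [4], [5], [6], [7]
  1-simplices (24): (24 of them)
  2-simplices (16): [0,1,2], [0,1,4], [0,2,6], [0,4,6], [1,2,7], [1,3,5], [1,3,7], [1,4,5], [2,3,4], [2,3,5], [2,4,7], [2,5,6], [3,4,6], [3,6,7], [4,5,7], [5,6,7]

giving chain groups C_0 ≅ Z^8, C_1 ≅ Z^24, C_2 ≅ Z^16.

The boundary map ∂_1: C_1 → C_0 maps an edge to its endpoints' difference, ∂[p,q] = q − p.
The resulting 8×24 matrix has rank 7, and its Smith normal form has invariant factors (1,1,1,1,1,1,1).

∂_2: C_2 → C_1 sends each 2-simplex [p,q,r] to [q,r] − [p,r] + [p,q]. For instance
  ∂[0,1,4] = [1,4] − [0,4] + [0,1],
  ∂[4,5,7] = [5,7] − [4,7] + [4,5].
The 24×16 boundary matrix has rank 15 and Smith normal form diag(1,1,1,1,1,1,1,1,1,1,1,1,1,1,1).

Computing H_k = (kernel of ∂_k) / (image of ∂_{k+1}):

  H_0: rank C_0 − rank ∂_1 = 8 − 7 = 1, and the invariant factors of ∂_1 are all 1, so H_0 ≅ Z.
  H_1: rank ker ∂_1 − rank ∂_2 = (24 − 7) − 15 = 2, and the invariant factors of ∂_2 are all 1, so H_1 ≅ Z^2.
  H_2: rank ker ∂_2 − rank ∂_3 = (16 − 15) − 0 = 1, and there is no ∂_3, so H_2 ≅ Z.

Hence the Betti numbers are b_0 = 1, b_1 = 2, b_2 = 1.

b_0 = 1, b_1 = 2, b_2 = 1.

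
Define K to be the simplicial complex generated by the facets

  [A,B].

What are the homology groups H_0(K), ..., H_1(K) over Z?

H_0 = Z,  H_1 = 0.

Take the total order A < B on the vertex set. Then K (dimension 1) consists of the simplices:

  0-simplices (2): A, B
  1-simplices (1): AB

so the chain groups are C_0 ≅ Z^2, C_1 ≅ Z^1.

∂_1: C_1 → C_0 maps an edge to its endpoints' difference, ∂[p,q] = q − p. For instance
  ∂AB = B − A.
The 2×1 boundary matrix has rank 1 and Smith normal form diag(1).

From H_k ≅ ker(∂_k) / im(∂_{k+1}) we obtain:

  H_0: rank C_0 − rank ∂_1 = 2 − 1 = 1, and the invariant factors of ∂_1 are all 1, so H_0 = Z.
  H_1: rank ker ∂_1 − rank ∂_2 = (1 − 1) − 0 = 0, and there is no ∂_2, so H_1 = 0.

As a check, the Euler characteristic is 2 − 1 = 1, which agrees with 1 − 0 = 1.
(K is a triangulation of the 1-simplex.)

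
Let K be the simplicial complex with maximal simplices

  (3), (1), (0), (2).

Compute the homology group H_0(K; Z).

Order the vertices as 0 < 1 < 2 < 3. Listing each simplex with vertices in this order, K has dimension 0 with simplices:

  0-simplices (4): [0], [1], [2], [3]

giving chain groups C_0 ≅ Z^4.

Reading off H_k = ker ∂_k / im ∂_{k+1}:

  H_0: rank C_0 − rank ∂_1 = 4 − 0 = 4, and there is no ∂_1, so H_0 = Z^4.

H_0 ≅ Z^4.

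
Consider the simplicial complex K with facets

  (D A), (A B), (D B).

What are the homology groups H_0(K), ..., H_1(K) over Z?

H_0 = Z,  H_1 = Z.

Fix the vertex order A < B < D and write every simplex with vertices in increasing order. Then dim K = 1 and the simplices of K are:

  0-simplices (3): A, B, D
  1-simplices (3): AB, AD, BD

giving chain groups C_0 ≅ Z^3, C_1 ≅ Z^3.

The boundary map ∂_1: C_1 → C_0 is given by ∂[p,q] = [q] − [p]. For instance
  ∂AB = B − A.
The 3×3 boundary matrix has rank 2 and Smith normal form diag(1,1).

Computing H_k = (kernel of ∂_k) / (image of ∂_{k+1}):

  H_0: rank C_0 − rank ∂_1 = 3 − 2 = 1, and the invariant factors of ∂_1 are all 1, so H_0 ≅ Z.
  H_1: rank ker ∂_1 − rank ∂_2 = (3 − 2) − 0 = 1, and there is no ∂_2, so H_1 ≅ Z.

(K is a triangulation of the circle S^1.)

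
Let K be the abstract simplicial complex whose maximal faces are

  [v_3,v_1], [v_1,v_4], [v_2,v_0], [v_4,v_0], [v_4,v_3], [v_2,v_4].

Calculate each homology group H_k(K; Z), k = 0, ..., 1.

H_0 ≅ Z,  H_1 ≅ Z^2.

Order the vertices as v_0 < v_1 < v_2 < v_3 < v_4. Listing each simplex with vertices in this order, K has dimension 1 with simplices:

  0-simplices (5): [v_0], [v_1], [v_2], [v_3], [v_4]
  1-simplices (6): [v_0,v_2], [v_0,v_4], [v_1,v_3], [v_1,v_4], [v_2,v_4], [v_3,v_4]

Hence C_0 ≅ Z^5, C_1 ≅ Z^6.

The boundary map ∂_1: C_1 → C_0 sends each edge [p,q] (with p < q) to q − p.
As a 5×6 matrix over Z this has rank 4, with invariant factors (1,1,1,1).

Reading off H_k = ker ∂_k / im ∂_{k+1}:

  H_0: rank C_0 − rank ∂_1 = 5 − 4 = 1, and the invariant factors of ∂_1 are all 1, so H_0 = Z.
  H_1: rank ker ∂_1 − rank ∂_2 = (6 − 4) − 0 = 2, and there is no ∂_2, so H_1 = Z^2.

As a check, the Euler characteristic is 5 − 6 = -1, which agrees with 1 − 2 = -1.
(K is a triangulation of a wedge of 2 circles.)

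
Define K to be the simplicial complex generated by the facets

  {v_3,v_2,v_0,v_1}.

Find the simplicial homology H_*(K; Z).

We work with the vertex ordering v_0 < v_1 < v_2 < v_3. The simplices of K, each written with vertices in increasing order, are:

  0-simplices (4): [v_0], [v_1], [v_2], [v_3]
  1-simplices (6): [v_0,v_1], [v_0,v_2], [v_0,v_3], [v_1,v_2], [v_1,v_3], [v_2,v_3]
  2-simplices (4): [v_0,v_1,v_2], [v_0,v_1,v_3], [v_0,v_2,v_3], [v_1,v_2,v_3]
  3-simplices (1): [v_0,v_1,v_2,v_3]

giving chain groups C_0 ≅ Z^4, C_1 ≅ Z^6, C_2 ≅ Z^4, C_3 ≅ Z^1.

The boundary map ∂_1: C_1 → C_0 is given by ∂[p,q] = [q] − [p].
The resulting 4×6 matrix has rank 3, and its Smith normal form has invariant factors (1,1,1).

Boundary ∂_2: C_2 → C_1 maps a triangle to the signed sum of its edges. For instance
  ∂[v_0,v_2,v_3] = [v_2,v_3] − [v_0,v_3] + [v_0,v_2],
  ∂[v_0,v_1,v_3] = [v_1,v_3] − [v_0,v_3] + [v_0,v_1].
The resulting 6×4 matrix has rank 3, and its Smith normal form has invariant factors (1,1,1).

The boundary map ∂_3: C_3 → C_2 sends each 3-simplex σ to the alternating sum Σ_i (−1)^i (σ with its i-th vertex removed). For instance
  ∂[v_0,v_1,v_2,v_3] = [v_1,v_2,v_3] − [v_0,v_2,v_3] + [v_0,v_1,v_3] − [v_0,v_1,v_2].
As a 4×1 matrix over Z this has rank 1, with invariant factors (1).

From H_k ≅ ker(∂_k) / im(∂_{k+1}) we obtain:

  H_0: rank C_0 − rank ∂_1 = 4 − 3 = 1, and the invariant factors of ∂_1 are all 1, so H_0 = Z.
  H_1: rank ker ∂_1 − rank ∂_2 = (6 − 3) − 3 = 0, and the invariant factors of ∂_2 are all 1, so H_1 = 0.
  H_2: rank ker ∂_2 − rank ∂_3 = (4 − 3) − 1 = 0, and the invariant factors of ∂_3 are all 1, so H_2 = 0.
  H_3: rank ker ∂_3 − rank ∂_4 = (1 − 1) − 0 = 0, and there is no ∂_4, so H_3 = 0.

(K is a triangulation of the 3-simplex.)

H_0 = Z,  H_1 = 0,  H_2 = 0,  H_3 = 0.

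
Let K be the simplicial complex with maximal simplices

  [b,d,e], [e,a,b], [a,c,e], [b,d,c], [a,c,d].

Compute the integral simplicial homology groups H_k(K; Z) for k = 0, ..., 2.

H_0 ≅ Z,  H_1 ≅ Z,  H_2 = 0.

K has 5 vertices, 10 edges, 5 triangles.
rank ∂_0 = 0, rank ∂_1 = 4 ⇒ b_0 = 5 − 0 − 4 = 1; all invariant factors of ∂_1 are 1 so no torsion. So H_0 ≅ Z.
rank ∂_1 = 4, rank ∂_2 = 5 ⇒ b_1 = 10 − 4 − 5 = 1; all invariant factors of ∂_2 are 1 so no torsion. So H_1 ≅ Z.
rank ∂_2 = 5, rank ∂_3 = 0 ⇒ b_2 = 5 − 5 − 0 = 0. So H_2 ≅ 0.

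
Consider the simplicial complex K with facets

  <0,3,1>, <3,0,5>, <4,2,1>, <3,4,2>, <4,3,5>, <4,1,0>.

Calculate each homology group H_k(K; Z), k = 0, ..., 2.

H_0 ≅ Z,  H_1 ≅ Z,  H_2 = 0.

Fix the vertex order 0 < 1 < 2 < 3 < 4 < 5 and write every simplex with vertices in increasing order. Then dim K = 2 and the simplices of K are:

  0-simplices (6): [0], [1], [2], [3], [4], [5]
  1-simplices (12): [0,1], [0,3], [0,4], [0,5], [1,2], [1,3], [1,4], [2,3], [2,4], [3,4], [3,5], [4,5]
  2-simplices (6): [0,1,3], [0,1,4], [0,3,5], [1,2,4], [2,3,4], [3,4,5]

giving chain groups C_0 ≅ Z^6, C_1 ≅ Z^12, C_2 ≅ Z^6.

The boundary map ∂_1: C_1 → C_0 is given by ∂[p,q] = [q] − [p]. For instance
  ∂[3,4] = [4] − [3].
As a 6×12 matrix over Z this has rank 5, with invariant factors (1,1,1,1,1).

∂_2: C_2 → C_1 maps a triangle to the signed sum of its edges. For instance
  ∂[3,4,5] = [4,5] − [3,5] + [3,4],
  ∂[1,2,4] = [2,4] − [1,4] + [1,2].
As a 12×6 matrix over Z this has rank 6, with invariant factors (1,1,1,1,1,1).

Now H_k = ker ∂_k / im ∂_{k+1}, so:

  H_0: rank C_0 − rank ∂_1 = 6 − 5 = 1, and the invariant factors of ∂_1 are all 1, so H_0 = Z.
  H_1: rank ker ∂_1 − rank ∂_2 = (12 − 5) − 6 = 1, and the invariant factors of ∂_2 are all 1, so H_1 = Z.
  H_2: rank ker ∂_2 − rank ∂_3 = (6 − 6) − 0 = 0, and there is no ∂_3, so H_2 = 0.

(K is a triangulation of the cylinder S^1 x I.)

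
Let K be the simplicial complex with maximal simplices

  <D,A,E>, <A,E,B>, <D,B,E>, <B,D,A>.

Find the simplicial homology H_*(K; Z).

We work with the vertex ordering A < B < D < E. The simplices of K, each written with vertices in increasing order, are:

  0-simplices (4): A, B, D, E
  1-simplices (6): AB, AD, AE, BD, BE, DE
  2-simplices (4): ABD, ABE, ADE, BDE

Hence C_0 ≅ Z^4, C_1 ≅ Z^6, C_2 ≅ Z^4.

∂_1: C_1 → C_0 maps an edge to its endpoints' difference, ∂[p,q] = q − p. For instance
  ∂DE = E − D.
As a 4×6 matrix over Z this has rank 3, with invariant factors (1,1,1).

The boundary map ∂_2: C_2 → C_1 maps a triangle to the signed sum of its edges. For instance
  ∂ABE = BE − AE + AB,
  ∂ADE = DE − AE + AD.
The resulting 6×4 matrix has rank 3, and its Smith normal form has invariant factors (1,1,1).

Reading off H_k = ker ∂_k / im ∂_{k+1}:

  H_0: rank C_0 − rank ∂_1 = 4 − 3 = 1, and the invariant factors of ∂_1 are all 1, so H_0 ≅ Z.
  H_1: rank ker ∂_1 − rank ∂_2 = (6 − 3) − 3 = 0, and the invariant factors of ∂_2 are all 1, so H_1 ≅ 0.
  H_2: rank ker ∂_2 − rank ∂_3 = (4 − 3) − 0 = 1, and there is no ∂_3, so H_2 ≅ Z.

(K is a triangulation of the 2-sphere S^2.)

H_0 ≅ Z,  H_1 = 0,  H_2 ≅ Z.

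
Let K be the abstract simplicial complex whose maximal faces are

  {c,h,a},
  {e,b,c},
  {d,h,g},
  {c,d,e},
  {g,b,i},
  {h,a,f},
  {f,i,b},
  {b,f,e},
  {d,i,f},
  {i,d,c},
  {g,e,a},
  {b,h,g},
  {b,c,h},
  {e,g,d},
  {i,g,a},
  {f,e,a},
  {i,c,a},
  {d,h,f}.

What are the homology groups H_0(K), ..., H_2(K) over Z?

H_0 = Z,  H_1 = Z^2,  H_2 = Z.

Fix the vertex order a < b < c < d < e < f < g < h < i and write every simplex with vertices in increasing order. Then dim K = 2 and the simplices of K are:

  0-simplices (9): a, b, c, d, e, f, g, h, i
  1-simplices (27): ac, ae, af, ag, ah, ai, bc, be, bf, bg, bh, bi, cd, ce, ch, ci, de, df, dg, dh, di, ef, eg, fh, fi, gh, gi
  2-simplices (18): ach, aci, aef, aeg, afh, agi, bce, bch, bef, bfi, bgh, bgi, cde, cdi, deg, dfh, dfi, dgh

Hence C_0 ≅ Z^9, C_1 ≅ Z^27, C_2 ≅ Z^18.

∂_1: C_1 → C_0 sends each edge [p,q] (with p < q) to q − p.
As a 9×27 matrix over Z this has rank 8, with invariant factors (1,1,1,1,1,1,1,1).

∂_2: C_2 → C_1 acts by ∂[p,q,r] = [q,r] − [p,r] + [p,q]. For instance
  ∂cdi = di − ci + cd,
  ∂cde = de − ce + cd.
The resulting 27×18 matrix has rank 17, and its Smith normal form has invariant factors (1,1,1,1,1,1,1,1,1,1,1,1,1,1,1,1,1).

Now H_k = ker ∂_k / im ∂_{k+1}, so:

  H_0: rank C_0 − rank ∂_1 = 9 − 8 = 1, and the invariant factors of ∂_1 are all 1, so H_0 = Z.
  H_1: rank ker ∂_1 − rank ∂_2 = (27 − 8) − 17 = 2, and the invariant factors of ∂_2 are all 1, so H_1 = Z^2.
  H_2: rank ker ∂_2 − rank ∂_3 = (18 − 17) − 0 = 1, and there is no ∂_3, so H_2 = Z.

As a check, the Euler characteristic is 9 − 27 + 18 = 0, which agrees with 1 − 2 + 1 = 0.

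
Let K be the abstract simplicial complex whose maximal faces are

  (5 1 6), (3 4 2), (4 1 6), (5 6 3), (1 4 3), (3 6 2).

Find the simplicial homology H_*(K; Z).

Order the vertices as 1 < 2 < 3 < 4 < 5 < 6. Listing each simplex with vertices in this order, K has dimension 2 with simplices:

  0-simplices (6): [1], [2], [3], [4], [5], [6]
  1-simplices (12): [1,3], [1,4], [1,5], [1,6], [2,3], [2,4], [2,6], [3,4], [3,5], [3,6], [4,6], [5,6]
  2-simplices (6): [1,3,4], [1,4,6], [1,5,6], [2,3,4], [2,3,6], [3,5,6]

giving chain groups C_0 ≅ Z^6, C_1 ≅ Z^12, C_2 ≅ Z^6.

Boundary ∂_1: C_1 → C_0 maps an edge to its endpoints' difference, ∂[p,q] = q − p. For instance
  ∂[2,4] = [4] − [2].
As a 6×12 matrix over Z this has rank 5, with invariant factors (1,1,1,1,1).

Boundary ∂_2: C_2 → C_1 sends each 2-simplex [p,q,r] to [q,r] − [p,r] + [p,q]. For instance
  ∂[1,4,6] = [4,6] − [1,6] + [1,4],
  ∂[1,3,4] = [3,4] − [1,4] + [1,3].
The 12×6 boundary matrix has rank 6 and Smith normal form diag(1,1,1,1,1,1).

Computing H_k = (kernel of ∂_k) / (image of ∂_{k+1}):

  H_0: rank C_0 − rank ∂_1 = 6 − 5 = 1, and the invariant factors of ∂_1 are all 1, so H_0 ≅ Z.
  H_1: rank ker ∂_1 − rank ∂_2 = (12 − 5) − 6 = 1, and the invariant factors of ∂_2 are all 1, so H_1 ≅ Z.
  H_2: rank ker ∂_2 − rank ∂_3 = (6 − 6) − 0 = 0, and there is no ∂_3, so H_2 ≅ 0.

H_0 ≅ Z,  H_1 ≅ Z,  H_2 = 0.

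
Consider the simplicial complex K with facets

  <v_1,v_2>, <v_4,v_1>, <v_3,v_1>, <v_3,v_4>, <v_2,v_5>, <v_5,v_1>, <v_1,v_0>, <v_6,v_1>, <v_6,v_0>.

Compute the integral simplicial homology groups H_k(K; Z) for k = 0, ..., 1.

Order the vertices as v_0 < v_1 < v_2 < v_3 < v_4 < v_5 < v_6. Listing each simplex with vertices in this order, K has dimension 1 with simplices:

  0-simplices (7): [v_0], [v_1], [v_2], [v_3], [v_4], [v_5], [v_6]
  1-simplices (9): [v_0,v_1], [v_0,v_6], [v_1,v_2], [v_1,v_3], [v_1,v_4], [v_1,v_5], [v_1,v_6], [v_2,v_5], [v_3,v_4]

giving chain groups C_0 ≅ Z^7, C_1 ≅ Z^9.

∂_1: C_1 → C_0 is given by ∂[p,q] = [q] − [p]. For instance
  ∂[v_0,v_6] = [v_6] − [v_0].
The resulting 7×9 matrix has rank 6, and its Smith normal form has invariant factors (1,1,1,1,1,1).

Computing H_k = (kernel of ∂_k) / (image of ∂_{k+1}):

  H_0: rank C_0 − rank ∂_1 = 7 − 6 = 1, and the invariant factors of ∂_1 are all 1, so H_0 = Z.
  H_1: rank ker ∂_1 − rank ∂_2 = (9 − 6) − 0 = 3, and there is no ∂_2, so H_1 = Z^3.

As a check, the Euler characteristic is 7 − 9 = -2, which agrees with 1 − 3 = -2.

H_0 = Z,  H_1 = Z^3.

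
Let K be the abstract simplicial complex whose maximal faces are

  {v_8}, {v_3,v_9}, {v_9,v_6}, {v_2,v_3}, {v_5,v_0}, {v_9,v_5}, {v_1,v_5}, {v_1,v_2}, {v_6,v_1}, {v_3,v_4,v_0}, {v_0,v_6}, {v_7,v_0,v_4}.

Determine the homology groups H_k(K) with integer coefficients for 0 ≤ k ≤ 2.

H_0 ≅ Z^2,  H_1 ≅ Z^4,  H_2 = 0.

K has 10 vertices, 14 edges, 2 triangles.
rank ∂_0 = 0, rank ∂_1 = 8 ⇒ b_0 = 10 − 0 − 8 = 2; all invariant factors of ∂_1 are 1 so no torsion. So H_0 ≅ Z^2.
rank ∂_1 = 8, rank ∂_2 = 2 ⇒ b_1 = 14 − 8 − 2 = 4; all invariant factors of ∂_2 are 1 so no torsion. So H_1 ≅ Z^4.
rank ∂_2 = 2, rank ∂_3 = 0 ⇒ b_2 = 2 − 2 − 0 = 0. So H_2 ≅ 0.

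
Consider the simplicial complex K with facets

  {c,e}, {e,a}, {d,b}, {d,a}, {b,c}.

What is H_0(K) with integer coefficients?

K has 5 vertices, 5 edges.
rank ∂_0 = 0, rank ∂_1 = 4 ⇒ b_0 = 5 − 0 − 4 = 1; all invariant factors of ∂_1 are 1 so no torsion. So H_0 = Z.

H_0 = Z.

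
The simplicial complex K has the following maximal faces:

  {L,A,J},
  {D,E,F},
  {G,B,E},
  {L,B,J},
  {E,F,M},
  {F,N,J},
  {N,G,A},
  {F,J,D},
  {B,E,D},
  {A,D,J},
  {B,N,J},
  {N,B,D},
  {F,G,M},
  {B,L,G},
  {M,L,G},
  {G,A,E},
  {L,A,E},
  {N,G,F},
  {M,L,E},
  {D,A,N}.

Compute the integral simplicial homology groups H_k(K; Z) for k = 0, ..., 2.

Fix the vertex order A < B < D < E < F < G < J < L < M < N and write every simplex with vertices in increasing order. Then dim K = 2 and the simplices of K are:

  0-simplices (10): A, B, D, E, F, G, J, L, M, N
  1-simplices (30): AD, AE, AG, AJ, AL, AN, BD, BE, BG, BJ, BL, BN, DE, DF, DJ, DN, EF, EG, EL, EM, FG, FJ, FM, FN, GL, GM, GN, JL, JN, LM
  2-simplices (20): ADJ, ADN, AEG, AEL, AGN, AJL, BDE, BDN, BEG, BGL, BJL, BJN, DEF, DFJ, EFM, ELM, FGM, FGN, FJN, GLM

Hence C_0 ≅ Z^10, C_1 ≅ Z^30, C_2 ≅ Z^20.

The boundary map ∂_1: C_1 → C_0 sends each edge [p,q] (with p < q) to q − p.
As a 10×30 matrix over Z this has rank 9, with invariant factors (1,1,1,1,1,1,1,1,1).

∂_2: C_2 → C_1 acts by ∂[p,q,r] = [q,r] − [p,r] + [p,q]. For instance
  ∂BDN = DN − BN + BD,
  ∂AJL = JL − AL + AJ.
The 30×20 boundary matrix has rank 20 and Smith normal form diag(1,1,1,1,1,1,1,1,1,1,1,1,1,1,1,1,1,1,1,2).

Computing H_k = (kernel of ∂_k) / (image of ∂_{k+1}):

  H_0: rank C_0 − rank ∂_1 = 10 − 9 = 1, and the invariant factors of ∂_1 are all 1, so H_0 = Z.
  H_1: rank ker ∂_1 − rank ∂_2 = (30 − 9) − 20 = 1, and ∂_2 has invariant factor 2 > 1, so H_1 = Z ⊕ Z/2Z.
  H_2: rank ker ∂_2 − rank ∂_3 = (20 − 20) − 0 = 0, and there is no ∂_3, so H_2 = 0.

As a check, the Euler characteristic is 10 − 30 + 20 = 0, which agrees with 1 − 1 + 0 = 0.
(K is a triangulation of the Klein bottle.)

H_0 = Z,  H_1 = Z ⊕ Z/2Z,  H_2 = 0.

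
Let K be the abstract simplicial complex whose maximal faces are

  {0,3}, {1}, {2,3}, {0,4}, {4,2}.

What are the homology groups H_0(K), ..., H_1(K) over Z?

Order the vertices as 0 < 1 < 2 < 3 < 4. Listing each simplex with vertices in this order, K has dimension 1 with simplices:

  0-simplices (5): [0], [1], [2], [3], [4]
  1-simplices (4): [0,3], [0,4], [2,3], [2,4]

giving chain groups C_0 ≅ Z^5, C_1 ≅ Z^4.

∂_1: C_1 → C_0 maps an edge to its endpoints' difference, ∂[p,q] = q − p.
The 5×4 boundary matrix has rank 3 and Smith normal form diag(1,1,1).

Reading off H_k = ker ∂_k / im ∂_{k+1}:

  H_0: rank C_0 − rank ∂_1 = 5 − 3 = 2, and the invariant factors of ∂_1 are all 1, so H_0 = Z^2.
  H_1: rank ker ∂_1 − rank ∂_2 = (4 − 3) − 0 = 1, and there is no ∂_2, so H_1 = Z.

As a check, the Euler characteristic is 5 − 4 = 1, which agrees with 2 − 1 = 1.

H_0 = Z^2,  H_1 = Z.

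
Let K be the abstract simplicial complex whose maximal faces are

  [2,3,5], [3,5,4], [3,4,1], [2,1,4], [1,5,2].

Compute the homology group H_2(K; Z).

Take the total order 1 < 2 < 3 < 4 < 5 on the vertex set. Then K (dimension 2) consists of the simplices:

  0-simplices (5): [1], [2], [3], [4], [5]
  1-simplices (10): [1,2], [1,3], [1,4], [1,5], [2,3], [2,4], [2,5], [3,4], [3,5], [4,5]
  2-simplices (5): [1,2,4], [1,2,5], [1,3,4], [2,3,5], [3,4,5]

Hence C_0 ≅ Z^5, C_1 ≅ Z^10, C_2 ≅ Z^5.

∂_1: C_1 → C_0 is given by ∂[p,q] = [q] − [p]. For instance
  ∂[4,5] = [5] − [4].
As a 5×10 matrix over Z this has rank 4, with invariant factors (1,1,1,1).

Boundary ∂_2: C_2 → C_1 sends each 2-simplex [p,q,r] to [q,r] − [p,r] + [p,q]. For instance
  ∂[3,4,5] = [4,5] − [3,5] + [3,4],
  ∂[2,3,5] = [3,5] − [2,5] + [2,3].
As a 10×5 matrix over Z this has rank 5, with invariant factors (1,1,1,1,1).

Now H_k = ker ∂_k / im ∂_{k+1}, so:

  H_2: rank ker ∂_2 − rank ∂_3 = (5 − 5) − 0 = 0, and there is no ∂_3, so H_2 = 0.

H_2 = 0.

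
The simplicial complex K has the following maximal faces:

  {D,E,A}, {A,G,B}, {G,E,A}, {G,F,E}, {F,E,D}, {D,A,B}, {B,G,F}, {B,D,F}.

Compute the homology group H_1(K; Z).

Fix the vertex order A < B < D < E < F < G and write every simplex with vertices in increasing order. Then dim K = 2 and the simplices of K are:

  0-simplices (6): A, B, D, E, F, G
  1-simplices (12): AB, AD, AE, AG, BD, BF, BG, DE, DF, EF, EG, FG
  2-simplices (8): ABD, ABG, ADE, AEG, BDF, BFG, DEF, EFG

Hence C_0 ≅ Z^6, C_1 ≅ Z^12, C_2 ≅ Z^8.

Boundary ∂_1: C_1 → C_0 sends each edge [p,q] (with p < q) to q − p. For instance
  ∂FG = G − F.
This gives a 6×12 integer matrix of rank 5; reducing to Smith normal form yields diagonal entries (1,1,1,1,1).

The boundary map ∂_2: C_2 → C_1 maps a triangle to the signed sum of its edges. For instance
  ∂AEG = EG − AG + AE,
  ∂BFG = FG − BG + BF.
This gives a 12×8 integer matrix of rank 7; reducing to Smith normal form yields diagonal entries (1,1,1,1,1,1,1).

Reading off H_k = ker ∂_k / im ∂_{k+1}:

  H_1: rank ker ∂_1 − rank ∂_2 = (12 − 5) − 7 = 0, and the invariant factors of ∂_2 are all 1, so H_1 = 0.

H_1 ≅ 0.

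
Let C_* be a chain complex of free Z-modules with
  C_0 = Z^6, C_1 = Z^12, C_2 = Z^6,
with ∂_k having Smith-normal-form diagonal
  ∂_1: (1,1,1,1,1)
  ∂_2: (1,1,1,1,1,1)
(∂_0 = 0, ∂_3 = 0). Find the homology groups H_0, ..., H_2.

H_0 ≅ Z,  H_1 ≅ Z,  H_2 = 0.

H_0: b_0 = 6 − 0 − 5 = 1; torsion from ∂_1 factors > 1: none. So H_0 ≅ Z.
H_1: b_1 = 12 − 5 − 6 = 1; torsion from ∂_2 factors > 1: none. So H_1 ≅ Z.
H_2: b_2 = 6 − 6 − 0 = 0; torsion from ∂_3 factors > 1: none. So H_2 ≅ 0.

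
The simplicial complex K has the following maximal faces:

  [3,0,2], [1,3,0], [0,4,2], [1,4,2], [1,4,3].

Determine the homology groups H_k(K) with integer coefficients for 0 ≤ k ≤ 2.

K has 5 vertices, 10 edges, 5 triangles.
rank ∂_0 = 0, rank ∂_1 = 4 ⇒ b_0 = 5 − 0 − 4 = 1; all invariant factors of ∂_1 are 1 so no torsion. So H_0 ≅ Z.
rank ∂_1 = 4, rank ∂_2 = 5 ⇒ b_1 = 10 − 4 − 5 = 1; all invariant factors of ∂_2 are 1 so no torsion. So H_1 ≅ Z.
rank ∂_2 = 5, rank ∂_3 = 0 ⇒ b_2 = 5 − 5 − 0 = 0. So H_2 ≅ 0.

H_0 ≅ Z,  H_1 ≅ Z,  H_2 = 0.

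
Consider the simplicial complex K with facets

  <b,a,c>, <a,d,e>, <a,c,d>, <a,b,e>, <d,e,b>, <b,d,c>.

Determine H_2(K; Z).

H_2 = Z.

K has 5 vertices, 9 edges, 6 triangles.
rank ∂_2 = 5, rank ∂_3 = 0 ⇒ b_2 = 6 − 5 − 0 = 1. So H_2 = Z.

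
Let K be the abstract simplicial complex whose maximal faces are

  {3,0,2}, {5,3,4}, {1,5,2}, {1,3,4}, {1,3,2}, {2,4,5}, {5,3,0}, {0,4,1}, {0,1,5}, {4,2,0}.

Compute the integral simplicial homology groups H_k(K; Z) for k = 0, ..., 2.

Order the vertices as 0 < 1 < 2 < 3 < 4 < 5. Listing each simplex with vertices in this order, K has dimension 2 with simplices:

  0-simplices (6): [0], [1], [2], [3], [4], [5]
  1-simplices (15): [0,1], [0,2], [0,3], [0,4], [0,5], [1,2], [1,3], [1,4], [1,5], [2,3], [2,4], [2,5], [3,4], [3,5], [4,5]
  2-simplices (10): [0,1,4], [0,1,5], [0,2,3], [0,2,4], [0,3,5], [1,2,3], [1,2,5], [1,3,4], [2,4,5], [3,4,5]

giving chain groups C_0 ≅ Z^6, C_1 ≅ Z^15, C_2 ≅ Z^10.

∂_1: C_1 → C_0 is given by ∂[p,q] = [q] − [p].
This gives a 6×15 integer matrix of rank 5; reducing to Smith normal form yields diagonal entries (1,1,1,1,1).

Boundary ∂_2: C_2 → C_1 acts by ∂[p,q,r] = [q,r] − [p,r] + [p,q]. For instance
  ∂[1,3,4] = [3,4] − [1,4] + [1,3],
  ∂[1,2,3] = [2,3] − [1,3] + [1,2].
The resulting 15×10 matrix has rank 10, and its Smith normal form has invariant factors (1,1,1,1,1,1,1,1,1,2).

Reading off H_k = ker ∂_k / im ∂_{k+1}:

  H_0: rank C_0 − rank ∂_1 = 6 − 5 = 1, and the invariant factors of ∂_1 are all 1, so H_0 ≅ Z.
  H_1: rank ker ∂_1 − rank ∂_2 = (15 − 5) − 10 = 0, and ∂_2 has invariant factor 2 > 1, so H_1 ≅ Z_2.
  H_2: rank ker ∂_2 − rank ∂_3 = (10 − 10) − 0 = 0, and there is no ∂_3, so H_2 ≅ 0.

H_0 = Z,  H_1 = Z_2,  H_2 = 0.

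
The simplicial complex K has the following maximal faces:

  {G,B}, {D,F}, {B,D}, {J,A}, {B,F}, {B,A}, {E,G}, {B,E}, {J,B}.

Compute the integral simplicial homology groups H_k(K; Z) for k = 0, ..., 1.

Take the total order A < B < D < E < F < G < J on the vertex set. Then K (dimension 1) consists of the simplices:

  0-simplices (7): A, B, D, E, F, G, J
  1-simplices (9): AB, AJ, BD, BE, BF, BG, BJ, DF, EG

giving chain groups C_0 ≅ Z^7, C_1 ≅ Z^9.

The boundary map ∂_1: C_1 → C_0 maps an edge to its endpoints' difference, ∂[p,q] = q − p.
As a 7×9 matrix over Z this has rank 6, with invariant factors (1,1,1,1,1,1).

Computing H_k = (kernel of ∂_k) / (image of ∂_{k+1}):

  H_0: rank C_0 − rank ∂_1 = 7 − 6 = 1, and the invariant factors of ∂_1 are all 1, so H_0 ≅ Z.
  H_1: rank ker ∂_1 − rank ∂_2 = (9 − 6) − 0 = 3, and there is no ∂_2, so H_1 ≅ Z^3.

H_0 ≅ Z,  H_1 ≅ Z^3.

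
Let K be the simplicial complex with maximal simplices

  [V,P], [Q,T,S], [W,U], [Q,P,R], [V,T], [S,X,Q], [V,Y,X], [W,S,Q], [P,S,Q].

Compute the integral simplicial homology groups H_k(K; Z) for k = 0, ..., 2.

H_0 = Z,  H_1 = Z^2,  H_2 = 0.

K has 10 vertices, 17 edges, 6 triangles.
rank ∂_0 = 0, rank ∂_1 = 9 ⇒ b_0 = 10 − 0 − 9 = 1; all invariant factors of ∂_1 are 1 so no torsion. So H_0 = Z.
rank ∂_1 = 9, rank ∂_2 = 6 ⇒ b_1 = 17 − 9 − 6 = 2; all invariant factors of ∂_2 are 1 so no torsion. So H_1 = Z^2.
rank ∂_2 = 6, rank ∂_3 = 0 ⇒ b_2 = 6 − 6 − 0 = 0. So H_2 = 0.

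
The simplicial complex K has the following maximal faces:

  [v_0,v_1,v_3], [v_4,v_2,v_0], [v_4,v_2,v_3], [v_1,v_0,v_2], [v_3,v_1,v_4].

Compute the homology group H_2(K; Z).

H_2 ≅ 0.

Order the vertices as v_0 < v_1 < v_2 < v_3 < v_4. Listing each simplex with vertices in this order, K has dimension 2 with simplices:

  0-simplices (5): [v_0], [v_1], [v_2], [v_3], [v_4]
  1-simplices (10): [v_0,v_1], [v_0,v_2], [v_0,v_3], [v_0,v_4], [v_1,v_2], [v_1,v_3], [v_1,v_4], [v_2,v_3], [v_2,v_4], [v_3,v_4]
  2-simplices (5): [v_0,v_1,v_2], [v_0,v_1,v_3], [v_0,v_2,v_4], [v_1,v_3,v_4], [v_2,v_3,v_4]

so the chain groups are C_0 ≅ Z^5, C_1 ≅ Z^10, C_2 ≅ Z^5.

The boundary map ∂_1: C_1 → C_0 sends each edge [p,q] (with p < q) to q − p. For instance
  ∂[v_1,v_4] = [v_4] − [v_1].
The 5×10 boundary matrix has rank 4 and Smith normal form diag(1,1,1,1).

The boundary map ∂_2: C_2 → C_1 acts by ∂[p,q,r] = [q,r] − [p,r] + [p,q]. For instance
  ∂[v_0,v_1,v_3] = [v_1,v_3] − [v_0,v_3] + [v_0,v_1],
  ∂[v_0,v_1,v_2] = [v_1,v_2] − [v_0,v_2] + [v_0,v_1].
The 10×5 boundary matrix has rank 5 and Smith normal form diag(1,1,1,1,1).

Reading off H_k = ker ∂_k / im ∂_{k+1}:

  H_2: rank ker ∂_2 − rank ∂_3 = (5 − 5) − 0 = 0, and there is no ∂_3, so H_2 = 0.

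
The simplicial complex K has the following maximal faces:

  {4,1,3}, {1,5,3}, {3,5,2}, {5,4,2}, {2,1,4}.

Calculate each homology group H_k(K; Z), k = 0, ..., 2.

H_0 ≅ Z,  H_1 ≅ Z,  H_2 = 0.

K has 5 vertices, 10 edges, 5 triangles.
rank ∂_0 = 0, rank ∂_1 = 4 ⇒ b_0 = 5 − 0 − 4 = 1; all invariant factors of ∂_1 are 1 so no torsion. So H_0 ≅ Z.
rank ∂_1 = 4, rank ∂_2 = 5 ⇒ b_1 = 10 − 4 − 5 = 1; all invariant factors of ∂_2 are 1 so no torsion. So H_1 ≅ Z.
rank ∂_2 = 5, rank ∂_3 = 0 ⇒ b_2 = 5 − 5 − 0 = 0. So H_2 ≅ 0.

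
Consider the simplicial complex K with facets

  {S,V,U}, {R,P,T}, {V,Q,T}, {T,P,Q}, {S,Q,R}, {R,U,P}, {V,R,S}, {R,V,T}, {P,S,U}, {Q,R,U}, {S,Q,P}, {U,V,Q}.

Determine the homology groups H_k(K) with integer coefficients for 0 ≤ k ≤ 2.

H_0 ≅ Z,  H_1 ≅ Z/2,  H_2 = 0.

Order the vertices as P < Q < R < S < T < U < V. Listing each simplex with vertices in this order, K has dimension 2 with simplices:

  0-simplices (7): P, Q, R, S, T, U, V
  1-simplices (18): PQ, PR, PS, PT, PU, QR, QS, QT, QU, QV, RS, RT, RU, RV, SU, SV, TV, UV
  2-simplices (12): PQS, PQT, PRT, PRU, PSU, QRS, QRU, QTV, QUV, RSV, RTV, SUV

so the chain groups are C_0 ≅ Z^7, C_1 ≅ Z^18, C_2 ≅ Z^12.

∂_1: C_1 → C_0 maps an edge to its endpoints' difference, ∂[p,q] = q − p.
The resulting 7×18 matrix has rank 6, and its Smith normal form has invariant factors (1,1,1,1,1,1).

The boundary map ∂_2: C_2 → C_1 maps a triangle to the signed sum of its edges. For instance
  ∂SUV = UV − SV + SU,
  ∂QRS = RS − QS + QR.
The 18×12 boundary matrix has rank 12 and Smith normal form diag(1,1,1,1,1,1,1,1,1,1,1,2).

Computing H_k = (kernel of ∂_k) / (image of ∂_{k+1}):

  H_0: rank C_0 − rank ∂_1 = 7 − 6 = 1, and the invariant factors of ∂_1 are all 1, so H_0 ≅ Z.
  H_1: rank ker ∂_1 − rank ∂_2 = (18 − 6) − 12 = 0, and ∂_2 has invariant factor 2 > 1, so H_1 ≅ Z/2.
  H_2: rank ker ∂_2 − rank ∂_3 = (12 − 12) − 0 = 0, and there is no ∂_3, so H_2 ≅ 0.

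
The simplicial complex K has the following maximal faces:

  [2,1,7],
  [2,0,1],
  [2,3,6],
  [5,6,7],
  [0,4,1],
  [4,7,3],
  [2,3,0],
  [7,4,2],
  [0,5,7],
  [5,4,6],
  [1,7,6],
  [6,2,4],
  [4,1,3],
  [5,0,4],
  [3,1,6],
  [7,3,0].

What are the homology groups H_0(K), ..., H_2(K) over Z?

We work with the vertex ordering 0 < 1 < 2 < 3 < 4 < 5 < 6 < 7. The simplices of K, each written with vertices in increasing order, are:

  0-simplices (8): [0], [1], [2], [3], [4], [5], [6], [7]
  1-simplices (24): (24 of them)
  2-simplices (16): [0,1,2], [0,1,4], [0,2,3], [0,3,7], [0,4,5], [0,5,7], [1,2,7], [1,3,4], [1,3,6], [1,6,7], [2,3,6], [2,4,6], [2,4,7], [3,4,7], [4,5,6], [5,6,7]

so the chain groups are C_0 ≅ Z^8, C_1 ≅ Z^24, C_2 ≅ Z^16.

Boundary ∂_1: C_1 → C_0 sends each edge [p,q] (with p < q) to q − p.
As a 8×24 matrix over Z this has rank 7, with invariant factors (1,1,1,1,1,1,1).

∂_2: C_2 → C_1 acts by ∂[p,q,r] = [q,r] − [p,r] + [p,q]. For instance
  ∂[1,2,7] = [2,7] − [1,7] + [1,2],
  ∂[0,1,2] = [1,2] − [0,2] + [0,1].
The 24×16 boundary matrix has rank 15 and Smith normal form diag(1,1,1,1,1,1,1,1,1,1,1,1,1,1,1).

Reading off H_k = ker ∂_k / im ∂_{k+1}:

  H_0: rank C_0 − rank ∂_1 = 8 − 7 = 1, and the invariant factors of ∂_1 are all 1, so H_0 ≅ Z.
  H_1: rank ker ∂_1 − rank ∂_2 = (24 − 7) − 15 = 2, and the invariant factors of ∂_2 are all 1, so H_1 ≅ Z^2.
  H_2: rank ker ∂_2 − rank ∂_3 = (16 − 15) − 0 = 1, and there is no ∂_3, so H_2 ≅ Z.

As a check, the Euler characteristic is 8 − 24 + 16 = 0, which agrees with 1 − 2 + 1 = 0.

H_0 ≅ Z,  H_1 ≅ Z^2,  H_2 ≅ Z.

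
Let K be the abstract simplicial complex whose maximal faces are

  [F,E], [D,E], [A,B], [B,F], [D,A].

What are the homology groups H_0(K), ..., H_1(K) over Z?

H_0 ≅ Z,  H_1 ≅ Z.

Fix the vertex order A < B < D < E < F and write every simplex with vertices in increasing order. Then dim K = 1 and the simplices of K are:

  0-simplices (5): A, B, D, E, F
  1-simplices (5): AB, AD, BF, DE, EF

giving chain groups C_0 ≅ Z^5, C_1 ≅ Z^5.

Boundary ∂_1: C_1 → C_0 is given by ∂[p,q] = [q] − [p]. For instance
  ∂EF = F − E.
As a 5×5 matrix over Z this has rank 4, with invariant factors (1,1,1,1).

Computing H_k = (kernel of ∂_k) / (image of ∂_{k+1}):

  H_0: rank C_0 − rank ∂_1 = 5 − 4 = 1, and the invariant factors of ∂_1 are all 1, so H_0 ≅ Z.
  H_1: rank ker ∂_1 − rank ∂_2 = (5 − 4) − 0 = 1, and there is no ∂_2, so H_1 ≅ Z.

As a check, the Euler characteristic is 5 − 5 = 0, which agrees with 1 − 1 = 0.
(K is a triangulation of the circle S^1.)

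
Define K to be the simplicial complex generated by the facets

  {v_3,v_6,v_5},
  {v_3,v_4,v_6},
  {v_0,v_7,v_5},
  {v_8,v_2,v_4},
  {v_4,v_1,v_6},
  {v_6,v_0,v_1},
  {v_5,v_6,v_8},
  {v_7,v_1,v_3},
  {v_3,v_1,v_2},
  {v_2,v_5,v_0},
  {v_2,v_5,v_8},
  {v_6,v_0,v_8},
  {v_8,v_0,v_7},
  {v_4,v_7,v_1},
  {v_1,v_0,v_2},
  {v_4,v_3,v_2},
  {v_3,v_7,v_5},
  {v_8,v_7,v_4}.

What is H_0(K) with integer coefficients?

H_0 = Z.

Take the total order v_0 < v_1 < v_2 < v_3 < v_4 < v_5 < v_6 < v_7 < v_8 on the vertex set. Then K (dimension 2) consists of the simplices:

  0-simplices (9): [v_0], [v_1], [v_2], [v_3], [v_4], [v_5], [v_6], [v_7], [v_8]
  1-simplices (27): (27 of them)
  2-simplices (18): (18 of them)

giving chain groups C_0 ≅ Z^9, C_1 ≅ Z^27, C_2 ≅ Z^18.

Boundary ∂_1: C_1 → C_0 maps an edge to its endpoints' difference, ∂[p,q] = q − p. For instance
  ∂[v_1,v_4] = [v_4] − [v_1].
The 9×27 boundary matrix has rank 8 and Smith normal form diag(1,1,1,1,1,1,1,1).

The boundary map ∂_2: C_2 → C_1 acts by ∂[p,q,r] = [q,r] − [p,r] + [p,q]. For instance
  ∂[v_0,v_1,v_6] = [v_1,v_6] − [v_0,v_6] + [v_0,v_1],
  ∂[v_0,v_5,v_7] = [v_5,v_7] − [v_0,v_7] + [v_0,v_5].
As a 27×18 matrix over Z this has rank 18, with invariant factors (1,1,1,1,1,1,1,1,1,1,1,1,1,1,1,1,1,2).

Now H_k = ker ∂_k / im ∂_{k+1}, so:

  H_0: rank C_0 − rank ∂_1 = 9 − 8 = 1, and the invariant factors of ∂_1 are all 1, so H_0 = Z.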